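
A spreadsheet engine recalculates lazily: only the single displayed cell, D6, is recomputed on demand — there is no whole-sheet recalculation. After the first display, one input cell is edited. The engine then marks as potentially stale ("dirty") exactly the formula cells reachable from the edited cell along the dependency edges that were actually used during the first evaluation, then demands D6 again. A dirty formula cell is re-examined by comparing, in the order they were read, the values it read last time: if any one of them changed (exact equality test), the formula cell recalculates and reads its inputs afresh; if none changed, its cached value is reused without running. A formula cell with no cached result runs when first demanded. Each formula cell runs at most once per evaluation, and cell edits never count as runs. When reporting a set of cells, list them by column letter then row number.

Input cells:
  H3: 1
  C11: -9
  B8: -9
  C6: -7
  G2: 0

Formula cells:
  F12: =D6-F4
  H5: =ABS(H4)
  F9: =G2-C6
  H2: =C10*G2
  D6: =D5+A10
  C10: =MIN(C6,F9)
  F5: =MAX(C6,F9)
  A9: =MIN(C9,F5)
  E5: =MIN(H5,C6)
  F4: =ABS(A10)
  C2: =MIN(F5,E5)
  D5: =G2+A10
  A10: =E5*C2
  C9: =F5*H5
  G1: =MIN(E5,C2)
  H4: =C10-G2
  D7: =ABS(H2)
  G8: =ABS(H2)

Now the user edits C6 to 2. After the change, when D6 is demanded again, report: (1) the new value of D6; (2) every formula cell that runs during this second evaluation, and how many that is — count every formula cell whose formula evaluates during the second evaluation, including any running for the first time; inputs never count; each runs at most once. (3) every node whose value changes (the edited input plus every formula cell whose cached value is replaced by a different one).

New value of D6: 8.
Formula cells that run: A10, C2, C10, D5, D6, E5, F5, F9, H4, H5 — 10 in total.
Values that change: A10, C2, C6, C10, D5, D6, E5, F5, F9, H4, H5.

First evaluation (everything demanded from the output):
  F9 = 0 - -7 = 7
  C10 = MIN(-7, 7) = -7
  F5 = MAX(-7, 7) = 7
  H4 = -7 - 0 = -7
  H5 = ABS(-7) = 7
  E5 = MIN(7, -7) = -7
  C2 = MIN(7, -7) = -7
  A10 = -7 * -7 = 49
  D5 = 0 + 49 = 49
  D6 = 49 + 49 = 98

Propagation after the edit:
  F9: runs — C6 -7->2; result -2.
  C10: runs — C6 -7->2; F9 7->-2; result -2.
  F5: runs — C6 -7->2; F9 7->-2; result 2.
  H4: runs — C10 -7->-2; result -2.
  H5: runs — H4 -7->-2; result 2.
  E5: runs — H5 7->2; C6 -7->2; result 2.
  C2: runs — F5 7->2; E5 -7->2; result 2.
  A10: runs — E5 -7->2; C2 -7->2; result 4.
  D5: runs — A10 49->4; result 4.
  D6: runs — D5 49->4; A10 49->4; result 8.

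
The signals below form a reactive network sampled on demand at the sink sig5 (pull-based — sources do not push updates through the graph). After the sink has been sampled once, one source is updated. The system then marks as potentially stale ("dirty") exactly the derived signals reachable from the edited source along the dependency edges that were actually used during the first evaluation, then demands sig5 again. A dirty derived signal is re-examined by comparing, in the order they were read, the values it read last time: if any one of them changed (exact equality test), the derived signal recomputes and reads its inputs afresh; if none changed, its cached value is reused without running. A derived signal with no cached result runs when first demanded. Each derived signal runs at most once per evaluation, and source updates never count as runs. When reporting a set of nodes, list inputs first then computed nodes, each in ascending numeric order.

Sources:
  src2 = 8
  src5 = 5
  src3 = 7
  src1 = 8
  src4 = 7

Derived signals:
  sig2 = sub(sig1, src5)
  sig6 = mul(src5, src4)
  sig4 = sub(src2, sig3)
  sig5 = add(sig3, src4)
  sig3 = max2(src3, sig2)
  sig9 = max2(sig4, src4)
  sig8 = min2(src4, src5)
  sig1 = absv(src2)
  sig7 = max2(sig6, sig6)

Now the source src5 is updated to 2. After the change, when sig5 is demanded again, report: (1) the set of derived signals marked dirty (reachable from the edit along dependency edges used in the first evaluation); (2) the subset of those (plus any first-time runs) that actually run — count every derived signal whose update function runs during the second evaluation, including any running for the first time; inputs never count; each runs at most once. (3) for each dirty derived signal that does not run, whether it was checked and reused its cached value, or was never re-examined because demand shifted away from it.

Dirty set: sig2, sig3, sig5.
Run set: sig2, sig3 (2 run).
Re-examined without running (cache reused): sig5.
The important point: sig3 recomputes to an identical value, and the output ends up unchanged.

Initial pass — values computed on the first demand:
  sig1 = absv(8) = 8
  sig2 = sub(8, 5) = 3
  sig3 = max2(7, 3) = 7
  sig5 = add(7, 7) = 14

Second demand — change propagation:
  sig2: re-runs because src5 5->2; new result 6.
  sig3: re-runs because sig2 3->6; new result 7 (unchanged).
  sig5: re-examined; everything it read last time is the same (sig3 unchanged, src4 unchanged) — cache 14 kept, no run.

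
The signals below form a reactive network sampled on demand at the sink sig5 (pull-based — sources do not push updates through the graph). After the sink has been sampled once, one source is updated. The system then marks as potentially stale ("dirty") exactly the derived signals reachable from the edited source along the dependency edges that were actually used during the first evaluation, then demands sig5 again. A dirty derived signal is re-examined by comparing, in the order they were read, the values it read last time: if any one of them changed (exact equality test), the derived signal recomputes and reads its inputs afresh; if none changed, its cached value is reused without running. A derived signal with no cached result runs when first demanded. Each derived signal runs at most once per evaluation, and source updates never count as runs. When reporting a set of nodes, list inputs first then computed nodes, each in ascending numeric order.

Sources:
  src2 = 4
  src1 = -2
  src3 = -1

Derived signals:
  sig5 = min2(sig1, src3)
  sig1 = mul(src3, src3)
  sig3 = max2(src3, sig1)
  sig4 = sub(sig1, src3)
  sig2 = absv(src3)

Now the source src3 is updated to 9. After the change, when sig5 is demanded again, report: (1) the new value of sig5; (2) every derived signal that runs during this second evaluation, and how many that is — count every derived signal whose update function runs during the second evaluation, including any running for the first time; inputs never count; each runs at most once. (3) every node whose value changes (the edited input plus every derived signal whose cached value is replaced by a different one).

Initial pass — values computed on the first demand:
  sig1 = mul(-1, -1) = 1
  sig5 = min2(1, -1) = -1

Second demand — change propagation:
  sig1: re-runs because src3 -1->9; src3 -1->9; new result 81.
  sig5: re-runs because sig1 1->81; src3 -1->9; new result 9.

sig5 now evaluates to 9.
Run set: sig1, sig5 (2 run).
Changed values: src3, sig1, sig5.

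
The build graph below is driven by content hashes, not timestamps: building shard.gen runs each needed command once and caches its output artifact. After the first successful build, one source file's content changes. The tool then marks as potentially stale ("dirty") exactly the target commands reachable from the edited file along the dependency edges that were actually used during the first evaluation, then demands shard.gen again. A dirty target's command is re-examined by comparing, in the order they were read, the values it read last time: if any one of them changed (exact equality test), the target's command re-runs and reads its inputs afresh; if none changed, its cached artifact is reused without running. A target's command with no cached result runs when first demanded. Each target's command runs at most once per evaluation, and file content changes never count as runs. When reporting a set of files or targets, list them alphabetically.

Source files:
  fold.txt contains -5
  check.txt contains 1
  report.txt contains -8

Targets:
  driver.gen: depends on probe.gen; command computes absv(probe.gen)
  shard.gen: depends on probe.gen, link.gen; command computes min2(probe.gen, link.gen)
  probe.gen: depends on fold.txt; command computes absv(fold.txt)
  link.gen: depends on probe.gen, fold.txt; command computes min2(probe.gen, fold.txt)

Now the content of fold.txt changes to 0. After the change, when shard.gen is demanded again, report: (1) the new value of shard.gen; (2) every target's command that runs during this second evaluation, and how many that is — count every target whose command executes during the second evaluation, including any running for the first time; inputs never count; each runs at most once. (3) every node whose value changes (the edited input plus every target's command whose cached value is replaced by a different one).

shard.gen now evaluates to 0.
Run set: link.gen, probe.gen, shard.gen (3 run).
Changed values: fold.txt, link.gen, probe.gen, shard.gen.

Initial pass — values computed on the first demand:
  probe.gen = absv(-5) = 5
  link.gen = min2(5, -5) = -5
  shard.gen = min2(5, -5) = -5

Second demand — change propagation:
  probe.gen: re-runs because fold.txt -5->0; new result 0.
  link.gen: re-runs because probe.gen 5->0; fold.txt -5->0; new result 0.
  shard.gen: re-runs because probe.gen 5->0; link.gen -5->0; new result 0.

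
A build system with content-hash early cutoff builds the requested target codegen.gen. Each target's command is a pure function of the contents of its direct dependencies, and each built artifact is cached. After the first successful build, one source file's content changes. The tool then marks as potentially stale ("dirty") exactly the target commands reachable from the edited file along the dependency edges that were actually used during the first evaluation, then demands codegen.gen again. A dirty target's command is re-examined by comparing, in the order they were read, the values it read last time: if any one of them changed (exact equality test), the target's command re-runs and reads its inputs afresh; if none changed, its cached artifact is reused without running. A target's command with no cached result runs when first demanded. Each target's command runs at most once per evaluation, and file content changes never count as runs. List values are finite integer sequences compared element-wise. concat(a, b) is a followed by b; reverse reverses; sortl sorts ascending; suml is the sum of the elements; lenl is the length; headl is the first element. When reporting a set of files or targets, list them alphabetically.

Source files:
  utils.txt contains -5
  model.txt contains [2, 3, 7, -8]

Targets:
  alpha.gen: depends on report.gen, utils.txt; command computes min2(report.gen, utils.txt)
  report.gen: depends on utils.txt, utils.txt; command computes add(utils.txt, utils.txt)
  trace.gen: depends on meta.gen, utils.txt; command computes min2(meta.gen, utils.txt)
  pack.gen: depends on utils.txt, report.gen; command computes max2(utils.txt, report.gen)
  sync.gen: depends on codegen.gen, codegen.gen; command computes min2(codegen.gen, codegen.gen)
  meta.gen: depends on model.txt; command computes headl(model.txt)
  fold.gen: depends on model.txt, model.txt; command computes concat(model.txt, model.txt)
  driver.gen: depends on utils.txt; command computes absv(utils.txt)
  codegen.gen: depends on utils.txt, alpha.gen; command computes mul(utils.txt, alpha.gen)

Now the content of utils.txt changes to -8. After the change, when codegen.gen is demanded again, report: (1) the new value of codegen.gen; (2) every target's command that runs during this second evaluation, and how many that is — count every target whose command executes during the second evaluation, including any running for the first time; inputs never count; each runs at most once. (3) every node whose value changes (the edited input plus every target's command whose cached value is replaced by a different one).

First evaluation (everything demanded from the output):
  report.gen = add(-5, -5) = -10
  alpha.gen = min2(-10, -5) = -10
  codegen.gen = mul(-5, -10) = 50

Propagation after the edit:
  report.gen: runs — utils.txt -5->-8; utils.txt -5->-8; result -16.
  alpha.gen: runs — report.gen -10->-16; utils.txt -5->-8; result -16.
  codegen.gen: runs — utils.txt -5->-8; alpha.gen -10->-16; result 128.

New value of codegen.gen: 128.
Target commands that run: alpha.gen, codegen.gen, report.gen — 3 in total.
Values that change: alpha.gen, codegen.gen, report.gen, utils.txt.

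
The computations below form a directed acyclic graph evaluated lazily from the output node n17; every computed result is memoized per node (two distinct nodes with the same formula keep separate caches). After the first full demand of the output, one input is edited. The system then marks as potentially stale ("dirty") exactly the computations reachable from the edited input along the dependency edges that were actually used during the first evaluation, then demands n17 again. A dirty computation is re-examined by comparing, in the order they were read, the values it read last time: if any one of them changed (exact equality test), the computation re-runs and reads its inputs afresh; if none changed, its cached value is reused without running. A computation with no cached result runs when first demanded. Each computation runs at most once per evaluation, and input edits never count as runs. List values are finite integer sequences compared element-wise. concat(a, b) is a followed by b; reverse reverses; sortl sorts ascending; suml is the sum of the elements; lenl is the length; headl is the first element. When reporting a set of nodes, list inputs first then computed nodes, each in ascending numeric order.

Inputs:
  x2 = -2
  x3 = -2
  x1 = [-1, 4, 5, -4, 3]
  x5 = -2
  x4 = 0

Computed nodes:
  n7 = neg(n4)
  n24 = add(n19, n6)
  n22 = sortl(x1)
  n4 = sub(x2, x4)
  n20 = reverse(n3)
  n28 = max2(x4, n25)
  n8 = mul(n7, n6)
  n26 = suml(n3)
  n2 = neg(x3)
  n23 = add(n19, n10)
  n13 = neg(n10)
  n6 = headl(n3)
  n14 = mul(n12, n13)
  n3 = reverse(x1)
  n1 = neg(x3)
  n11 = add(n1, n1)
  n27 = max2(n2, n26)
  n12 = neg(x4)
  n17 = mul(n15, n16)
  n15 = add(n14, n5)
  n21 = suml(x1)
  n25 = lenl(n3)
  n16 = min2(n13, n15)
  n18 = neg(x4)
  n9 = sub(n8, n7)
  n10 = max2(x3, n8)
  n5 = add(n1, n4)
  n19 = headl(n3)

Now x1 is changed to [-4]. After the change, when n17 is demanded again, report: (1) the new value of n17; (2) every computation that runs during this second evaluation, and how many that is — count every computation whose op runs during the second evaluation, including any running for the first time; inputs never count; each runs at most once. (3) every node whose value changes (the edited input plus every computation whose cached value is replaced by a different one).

Demanding n17 again yields 0.
8 computations run: n3, n6, n8, n10, n13, n14, n16, n17.
The nodes whose values change: x1, n3, n6, n8, n10, n13, n16.
Note where the cutoff bites: n15 is checked, finds nothing changed, and keeps its cache.

First demand of the output computes:
  n1 = neg(-2) = 2
  n3 = reverse([-1, 4, 5, -4, 3]) = [3, -4, 5, 4, -1]
  n4 = sub(-2, 0) = -2
  n5 = add(2, -2) = 0
  n6 = headl([3, -4, 5, 4, -1]) = 3
  n7 = neg(-2) = 2
  n8 = mul(2, 3) = 6
  n10 = max2(-2, 6) = 6
  n12 = neg(0) = 0
  n13 = neg(6) = -6
  n14 = mul(0, -6) = 0
  n15 = add(0, 0) = 0
  n16 = min2(-6, 0) = -6
  n17 = mul(0, -6) = 0

After the edit, cleaning proceeds:
  n3: a read changed (x1 [-1, 4, 5, -4, 3]->[-4]) — executes, giving [-4].
  n6: a read changed (n3 [3, -4, 5, 4, -1]->[-4]) — executes, giving -4.
  n8: a read changed (n6 3->-4) — executes, giving -8.
  n10: a read changed (n8 6->-8) — executes, giving -2.
  n13: a read changed (n10 6->-2) — executes, giving 2.
  n14: a read changed (n13 -6->2) — executes, giving 0 — identical to its old value.
  n15: dirty, but its reads are unchanged (n14 unchanged, n5 unchanged); cached 0 stands.
  n16: a read changed (n13 -6->2) — executes, giving 0.
  n17: a read changed (n16 -6->0) — executes, giving 0 — identical to its old value.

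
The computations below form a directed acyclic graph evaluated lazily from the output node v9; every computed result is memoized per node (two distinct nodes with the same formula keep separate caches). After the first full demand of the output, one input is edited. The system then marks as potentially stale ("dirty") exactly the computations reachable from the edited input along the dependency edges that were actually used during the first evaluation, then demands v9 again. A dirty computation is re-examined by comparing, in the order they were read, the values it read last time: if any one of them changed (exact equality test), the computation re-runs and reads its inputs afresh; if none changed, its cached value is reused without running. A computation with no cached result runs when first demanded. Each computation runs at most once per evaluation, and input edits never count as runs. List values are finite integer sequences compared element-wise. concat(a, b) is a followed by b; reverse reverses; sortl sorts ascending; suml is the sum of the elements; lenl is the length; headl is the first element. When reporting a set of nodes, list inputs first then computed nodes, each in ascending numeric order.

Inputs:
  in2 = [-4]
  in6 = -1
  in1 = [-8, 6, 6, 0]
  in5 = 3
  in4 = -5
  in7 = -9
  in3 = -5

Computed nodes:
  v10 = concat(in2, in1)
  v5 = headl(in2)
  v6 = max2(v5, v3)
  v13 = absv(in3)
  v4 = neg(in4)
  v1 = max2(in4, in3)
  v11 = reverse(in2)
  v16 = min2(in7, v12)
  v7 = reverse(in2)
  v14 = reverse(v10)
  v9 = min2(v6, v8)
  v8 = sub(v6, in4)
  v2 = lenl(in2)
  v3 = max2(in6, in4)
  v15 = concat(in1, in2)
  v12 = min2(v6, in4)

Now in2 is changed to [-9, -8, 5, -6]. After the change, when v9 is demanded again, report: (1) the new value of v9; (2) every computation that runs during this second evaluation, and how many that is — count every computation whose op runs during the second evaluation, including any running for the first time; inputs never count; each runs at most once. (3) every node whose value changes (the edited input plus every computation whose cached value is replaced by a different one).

Demanding v9 again yields -1.
2 computations run: v5, v6.
The nodes whose values change: in2, v5.
Note the absorption at v6: it re-runs yet its value is the same, leaving the output's value untouched.

First demand of the output computes:
  v3 = max2(-1, -5) = -1
  v5 = headl([-4]) = -4
  v6 = max2(-4, -1) = -1
  v8 = sub(-1, -5) = 4
  v9 = min2(-1, 4) = -1

After the edit, cleaning proceeds:
  v5: a read changed (in2 [-4]->[-9, -8, 5, -6]) — executes, giving -9.
  v6: a read changed (v5 -4->-9) — executes, giving -1 — identical to its old value.
  v8: dirty, but its reads are unchanged (v6 unchanged, in4 unchanged); cached 4 stands.
  v9: dirty, but its reads are unchanged (v6 unchanged, v8 unchanged); cached -1 stands.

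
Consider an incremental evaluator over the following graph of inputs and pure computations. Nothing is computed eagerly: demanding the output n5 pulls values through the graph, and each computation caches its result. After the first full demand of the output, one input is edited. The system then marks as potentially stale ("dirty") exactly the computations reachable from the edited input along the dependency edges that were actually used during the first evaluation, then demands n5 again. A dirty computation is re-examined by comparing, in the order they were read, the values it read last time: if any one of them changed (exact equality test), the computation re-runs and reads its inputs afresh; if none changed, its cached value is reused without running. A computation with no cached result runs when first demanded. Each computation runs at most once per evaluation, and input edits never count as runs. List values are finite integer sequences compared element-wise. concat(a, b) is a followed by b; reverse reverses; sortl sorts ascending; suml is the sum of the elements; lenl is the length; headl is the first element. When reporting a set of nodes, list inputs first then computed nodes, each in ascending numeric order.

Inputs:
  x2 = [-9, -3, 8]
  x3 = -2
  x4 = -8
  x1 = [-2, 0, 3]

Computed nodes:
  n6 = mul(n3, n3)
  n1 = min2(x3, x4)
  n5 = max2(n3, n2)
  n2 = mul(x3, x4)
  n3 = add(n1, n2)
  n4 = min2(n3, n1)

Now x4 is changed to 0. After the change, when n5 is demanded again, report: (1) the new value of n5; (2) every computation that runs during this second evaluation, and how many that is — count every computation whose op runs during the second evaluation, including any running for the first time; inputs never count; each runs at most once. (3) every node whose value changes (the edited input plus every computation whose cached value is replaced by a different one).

n5 now evaluates to 0.
Run set: n1, n2, n3, n5 (4 run).
Changed values: x4, n1, n2, n3, n5.

Initial pass — values computed on the first demand:
  n1 = min2(-2, -8) = -8
  n2 = mul(-2, -8) = 16
  n3 = add(-8, 16) = 8
  n5 = max2(8, 16) = 16

Second demand — change propagation:
  n1: re-runs because x4 -8->0; new result -2.
  n2: re-runs because x4 -8->0; new result 0.
  n3: re-runs because n1 -8->-2; n2 16->0; new result -2.
  n5: re-runs because n3 8->-2; n2 16->0; new result 0.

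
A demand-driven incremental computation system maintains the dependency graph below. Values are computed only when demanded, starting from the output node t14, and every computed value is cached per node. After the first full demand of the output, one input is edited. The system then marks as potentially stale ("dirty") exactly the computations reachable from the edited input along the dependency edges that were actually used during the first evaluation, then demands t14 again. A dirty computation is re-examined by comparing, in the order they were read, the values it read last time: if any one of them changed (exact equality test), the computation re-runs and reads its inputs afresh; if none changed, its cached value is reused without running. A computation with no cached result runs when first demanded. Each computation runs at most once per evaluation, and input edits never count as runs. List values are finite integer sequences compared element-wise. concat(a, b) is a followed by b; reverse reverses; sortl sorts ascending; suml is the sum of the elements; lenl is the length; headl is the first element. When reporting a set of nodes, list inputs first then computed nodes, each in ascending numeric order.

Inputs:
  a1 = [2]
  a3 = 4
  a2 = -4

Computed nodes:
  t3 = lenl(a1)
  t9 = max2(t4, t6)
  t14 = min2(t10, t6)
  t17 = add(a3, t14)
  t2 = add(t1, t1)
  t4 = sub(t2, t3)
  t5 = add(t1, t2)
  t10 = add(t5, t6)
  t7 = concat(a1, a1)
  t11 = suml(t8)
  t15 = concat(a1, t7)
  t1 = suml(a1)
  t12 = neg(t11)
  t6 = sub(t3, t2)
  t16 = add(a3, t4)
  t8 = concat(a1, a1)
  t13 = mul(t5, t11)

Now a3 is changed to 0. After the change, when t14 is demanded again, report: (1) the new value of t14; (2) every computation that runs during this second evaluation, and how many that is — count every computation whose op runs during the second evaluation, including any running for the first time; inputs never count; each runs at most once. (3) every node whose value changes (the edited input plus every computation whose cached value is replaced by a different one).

First evaluation (everything demanded from the output):
  t1 = suml([2]) = 2
  t2 = add(2, 2) = 4
  t3 = lenl([2]) = 1
  t5 = add(2, 4) = 6
  t6 = sub(1, 4) = -3
  t10 = add(6, -3) = 3
  t14 = min2(3, -3) = -3

Propagation after the edit:
  a3 feeds no computation that the output demands — nothing is marked dirty and nothing runs.

Key observation: a3 is never demanded by the output, so the edit triggers no recomputation at all.

New value of t14: -3.
Computations that run: none — 0 in total.
Values that change: a3.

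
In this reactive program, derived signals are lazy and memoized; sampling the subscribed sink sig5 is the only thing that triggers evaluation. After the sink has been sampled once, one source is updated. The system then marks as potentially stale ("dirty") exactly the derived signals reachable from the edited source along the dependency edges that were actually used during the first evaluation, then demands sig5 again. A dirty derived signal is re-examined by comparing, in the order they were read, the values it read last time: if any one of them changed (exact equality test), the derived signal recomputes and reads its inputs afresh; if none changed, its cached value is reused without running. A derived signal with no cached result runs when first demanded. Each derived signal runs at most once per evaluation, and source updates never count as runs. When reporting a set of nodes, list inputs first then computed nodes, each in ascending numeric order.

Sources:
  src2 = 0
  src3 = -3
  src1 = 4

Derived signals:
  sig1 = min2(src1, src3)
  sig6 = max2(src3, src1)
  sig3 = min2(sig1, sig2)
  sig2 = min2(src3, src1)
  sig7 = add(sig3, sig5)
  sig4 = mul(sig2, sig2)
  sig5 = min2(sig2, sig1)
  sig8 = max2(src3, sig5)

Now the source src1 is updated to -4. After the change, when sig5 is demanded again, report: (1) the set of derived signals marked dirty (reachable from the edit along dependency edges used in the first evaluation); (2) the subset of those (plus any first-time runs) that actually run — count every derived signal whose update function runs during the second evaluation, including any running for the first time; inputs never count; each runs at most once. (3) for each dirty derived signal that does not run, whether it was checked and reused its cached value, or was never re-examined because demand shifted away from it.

The edit dirties: sig1, sig2, sig5.
3 derived signals run: sig1, sig2, sig5.
No dirty derived signal escaped a run.

First demand of the output computes:
  sig1 = min2(4, -3) = -3
  sig2 = min2(-3, 4) = -3
  sig5 = min2(-3, -3) = -3

After the edit, cleaning proceeds:
  sig1: a read changed (src1 4->-4) — executes, giving -4.
  sig2: a read changed (src1 4->-4) — executes, giving -4.
  sig5: a read changed (sig2 -3->-4; sig1 -3->-4) — executes, giving -4.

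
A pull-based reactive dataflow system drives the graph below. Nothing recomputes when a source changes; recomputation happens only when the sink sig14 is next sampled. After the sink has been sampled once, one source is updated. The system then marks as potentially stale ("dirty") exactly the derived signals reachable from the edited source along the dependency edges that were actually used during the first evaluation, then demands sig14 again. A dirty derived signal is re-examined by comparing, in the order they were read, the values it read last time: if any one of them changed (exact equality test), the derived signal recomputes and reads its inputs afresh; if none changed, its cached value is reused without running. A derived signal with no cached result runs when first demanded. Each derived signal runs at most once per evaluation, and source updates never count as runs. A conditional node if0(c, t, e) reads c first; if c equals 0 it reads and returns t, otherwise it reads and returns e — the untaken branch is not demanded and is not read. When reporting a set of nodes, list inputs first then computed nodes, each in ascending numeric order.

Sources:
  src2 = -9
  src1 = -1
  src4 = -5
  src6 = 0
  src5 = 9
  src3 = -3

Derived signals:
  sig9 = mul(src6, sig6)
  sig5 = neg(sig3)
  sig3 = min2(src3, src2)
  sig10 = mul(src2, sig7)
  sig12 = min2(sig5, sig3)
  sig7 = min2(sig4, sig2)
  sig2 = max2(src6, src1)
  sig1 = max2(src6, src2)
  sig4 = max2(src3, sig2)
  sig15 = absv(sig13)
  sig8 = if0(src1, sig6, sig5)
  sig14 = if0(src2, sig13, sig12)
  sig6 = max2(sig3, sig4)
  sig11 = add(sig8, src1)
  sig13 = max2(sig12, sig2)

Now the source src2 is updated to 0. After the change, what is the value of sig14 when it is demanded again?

New value of sig14: 0.
Key observation: a condition flipped, so demand reaches new nodes — sig2, sig13 run for the first time.

First evaluation (everything demanded from the output):
  sig3 = min2(-3, -9) = -9
  sig5 = neg(-9) = 9
  sig12 = min2(9, -9) = -9
  sig14 = if0(src2=-9 -> else branch sig12) = -9

Propagation after the edit:
  sig2: demanded for the first time — runs, produces 0.
  sig3: runs — src2 -9->0; result -3.
  sig5: runs — sig3 -9->-3; result 3.
  sig12: runs — sig5 9->3; sig3 -9->-3; result -3.
  sig13: demanded for the first time — runs, produces 0.
  sig14: runs — src2 -9->0; sig12 -9->-3; result 0.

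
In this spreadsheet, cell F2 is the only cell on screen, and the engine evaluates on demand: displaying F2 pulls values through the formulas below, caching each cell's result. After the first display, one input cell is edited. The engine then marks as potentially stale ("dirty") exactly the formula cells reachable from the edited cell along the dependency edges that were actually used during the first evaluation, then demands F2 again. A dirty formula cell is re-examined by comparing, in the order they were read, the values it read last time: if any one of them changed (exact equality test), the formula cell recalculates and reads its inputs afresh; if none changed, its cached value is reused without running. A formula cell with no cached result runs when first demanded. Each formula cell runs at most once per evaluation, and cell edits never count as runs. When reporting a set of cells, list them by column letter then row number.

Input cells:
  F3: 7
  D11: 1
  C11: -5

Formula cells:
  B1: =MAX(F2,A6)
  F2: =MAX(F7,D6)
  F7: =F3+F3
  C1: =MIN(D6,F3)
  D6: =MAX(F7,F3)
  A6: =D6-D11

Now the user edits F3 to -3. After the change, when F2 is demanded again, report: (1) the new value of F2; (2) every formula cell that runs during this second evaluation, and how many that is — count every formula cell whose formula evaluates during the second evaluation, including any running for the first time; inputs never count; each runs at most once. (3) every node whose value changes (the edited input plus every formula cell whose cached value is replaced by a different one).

Initial pass — values computed on the first demand:
  F7 = 7 + 7 = 14
  D6 = MAX(14, 7) = 14
  F2 = MAX(14, 14) = 14

Second demand — change propagation:
  F7: re-runs because F3 7->-3; F3 7->-3; new result -6.
  D6: re-runs because F7 14->-6; F3 7->-3; new result -3.
  F2: re-runs because F7 14->-6; D6 14->-3; new result -3.

F2 now evaluates to -3.
Run set: D6, F2, F7 (3 run).
Changed values: D6, F2, F3, F7.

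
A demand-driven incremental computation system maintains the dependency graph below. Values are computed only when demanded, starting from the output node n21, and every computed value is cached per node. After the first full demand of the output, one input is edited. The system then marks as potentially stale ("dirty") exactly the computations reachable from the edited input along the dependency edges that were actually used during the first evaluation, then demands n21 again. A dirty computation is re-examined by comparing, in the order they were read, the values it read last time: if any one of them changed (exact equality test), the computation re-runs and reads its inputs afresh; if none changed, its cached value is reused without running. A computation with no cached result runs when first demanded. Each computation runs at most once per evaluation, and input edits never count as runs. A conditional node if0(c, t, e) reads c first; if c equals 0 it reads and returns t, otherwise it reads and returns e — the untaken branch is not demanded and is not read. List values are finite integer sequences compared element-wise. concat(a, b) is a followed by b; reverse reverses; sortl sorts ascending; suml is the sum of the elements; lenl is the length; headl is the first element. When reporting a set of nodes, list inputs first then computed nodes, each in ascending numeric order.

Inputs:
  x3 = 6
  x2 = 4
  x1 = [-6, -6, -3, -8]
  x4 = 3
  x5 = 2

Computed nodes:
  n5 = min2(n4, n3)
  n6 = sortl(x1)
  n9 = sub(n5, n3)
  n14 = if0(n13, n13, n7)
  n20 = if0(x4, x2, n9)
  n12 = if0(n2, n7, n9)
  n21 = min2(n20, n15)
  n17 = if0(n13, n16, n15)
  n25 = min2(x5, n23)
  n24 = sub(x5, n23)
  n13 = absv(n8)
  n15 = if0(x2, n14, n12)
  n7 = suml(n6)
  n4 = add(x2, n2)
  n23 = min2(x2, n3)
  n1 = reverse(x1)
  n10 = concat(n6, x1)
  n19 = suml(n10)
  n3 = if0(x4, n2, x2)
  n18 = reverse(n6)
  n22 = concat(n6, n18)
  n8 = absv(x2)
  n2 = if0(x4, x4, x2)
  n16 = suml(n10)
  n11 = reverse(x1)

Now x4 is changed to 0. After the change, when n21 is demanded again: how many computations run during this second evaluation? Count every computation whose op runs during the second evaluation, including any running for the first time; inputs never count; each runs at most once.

First evaluation (everything demanded from the output):
  n2 = if0(x4=3 -> else branch x2) = 4
  n3 = if0(x4=3 -> else branch x2) = 4
  n4 = add(4, 4) = 8
  n5 = min2(8, 4) = 4
  n9 = sub(4, 4) = 0
  n12 = if0(n2=4 -> else branch n9) = 0
  n15 = if0(x2=4 -> else branch n12) = 0
  n20 = if0(x4=3 -> else branch n9) = 0
  n21 = min2(0, 0) = 0

Propagation after the edit:
  n2: runs — x4 3->0; result 0.
  n3: marked dirty but never re-examined — demand shifted away from it.
  n4: marked dirty but never re-examined — demand shifted away from it.
  n5: marked dirty but never re-examined — demand shifted away from it.
  n6: demanded for the first time — runs, produces [-8, -6, -6, -3].
  n7: demanded for the first time — runs, produces -23.
  n9: marked dirty but never re-examined — demand shifted away from it.
  n12: runs — n2 4->0; result -23.
  n15: runs — n12 0->-23; result -23.
  n20: runs — x4 3->0; result 4.
  n21: runs — n20 0->4; n15 0->-23; result -23.

Key observation: a condition flipped, so demand moved to the other branch — n3, n4, n5, n9 are never re-examined.

Computations that run: n2, n6, n7, n12, n15, n20, n21 — 7 in total.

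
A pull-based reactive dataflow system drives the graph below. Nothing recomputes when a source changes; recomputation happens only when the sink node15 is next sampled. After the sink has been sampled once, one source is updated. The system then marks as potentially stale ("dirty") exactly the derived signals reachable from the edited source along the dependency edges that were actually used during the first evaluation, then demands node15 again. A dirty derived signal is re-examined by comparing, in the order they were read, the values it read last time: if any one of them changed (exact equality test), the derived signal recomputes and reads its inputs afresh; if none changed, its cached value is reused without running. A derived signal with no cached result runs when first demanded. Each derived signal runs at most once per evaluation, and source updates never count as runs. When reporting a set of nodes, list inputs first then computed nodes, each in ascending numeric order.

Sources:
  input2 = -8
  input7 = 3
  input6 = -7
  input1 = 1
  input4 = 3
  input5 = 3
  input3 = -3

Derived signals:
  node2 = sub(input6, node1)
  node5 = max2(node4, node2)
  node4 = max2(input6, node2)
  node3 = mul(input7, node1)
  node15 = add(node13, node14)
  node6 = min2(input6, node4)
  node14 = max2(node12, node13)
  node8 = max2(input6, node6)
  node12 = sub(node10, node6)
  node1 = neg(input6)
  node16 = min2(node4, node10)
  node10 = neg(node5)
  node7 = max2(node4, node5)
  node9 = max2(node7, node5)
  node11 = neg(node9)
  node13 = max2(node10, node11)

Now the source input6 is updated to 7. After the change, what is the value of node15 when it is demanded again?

First evaluation (everything demanded from the output):
  node1 = neg(-7) = 7
  node2 = sub(-7, 7) = -14
  node4 = max2(-7, -14) = -7
  node5 = max2(-7, -14) = -7
  node6 = min2(-7, -7) = -7
  node7 = max2(-7, -7) = -7
  node9 = max2(-7, -7) = -7
  node10 = neg(-7) = 7
  node11 = neg(-7) = 7
  node12 = sub(7, -7) = 14
  node13 = max2(7, 7) = 7
  node14 = max2(14, 7) = 14
  node15 = add(7, 14) = 21

Propagation after the edit:
  node1: runs — input6 -7->7; result -7.
  node2: runs — input6 -7->7; node1 7->-7; result 14.
  node4: runs — input6 -7->7; node2 -14->14; result 14.
  node5: runs — node4 -7->14; node2 -14->14; result 14.
  node6: runs — input6 -7->7; node4 -7->14; result 7.
  node7: runs — node4 -7->14; node5 -7->14; result 14.
  node9: runs — node7 -7->14; node5 -7->14; result 14.
  node10: runs — node5 -7->14; result -14.
  node11: runs — node9 -7->14; result -14.
  node12: runs — node10 7->-14; node6 -7->7; result -21.
  node13: runs — node10 7->-14; node11 7->-14; result -14.
  node14: runs — node12 14->-21; node13 7->-14; result -14.
  node15: runs — node13 7->-14; node14 14->-14; result -28.

New value of node15: -28.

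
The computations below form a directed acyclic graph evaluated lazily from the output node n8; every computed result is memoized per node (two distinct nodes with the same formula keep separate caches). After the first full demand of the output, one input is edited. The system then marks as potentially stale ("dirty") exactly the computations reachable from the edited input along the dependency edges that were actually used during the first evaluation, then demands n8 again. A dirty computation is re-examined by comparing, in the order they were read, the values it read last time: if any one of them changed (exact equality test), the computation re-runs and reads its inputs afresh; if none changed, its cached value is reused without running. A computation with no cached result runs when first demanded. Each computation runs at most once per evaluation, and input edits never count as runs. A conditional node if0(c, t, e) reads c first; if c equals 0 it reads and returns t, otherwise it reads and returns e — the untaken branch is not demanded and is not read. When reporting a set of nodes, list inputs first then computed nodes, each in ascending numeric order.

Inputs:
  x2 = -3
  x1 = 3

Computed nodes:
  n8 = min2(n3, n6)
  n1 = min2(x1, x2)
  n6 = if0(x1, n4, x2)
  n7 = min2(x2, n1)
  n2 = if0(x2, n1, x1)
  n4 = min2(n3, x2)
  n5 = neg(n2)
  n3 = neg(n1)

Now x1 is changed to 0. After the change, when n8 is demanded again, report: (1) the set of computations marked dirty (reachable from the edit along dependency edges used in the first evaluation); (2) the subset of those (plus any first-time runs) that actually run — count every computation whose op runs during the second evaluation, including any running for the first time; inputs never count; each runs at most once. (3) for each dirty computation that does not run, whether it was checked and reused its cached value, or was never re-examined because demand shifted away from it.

First demand of the output computes:
  n1 = min2(3, -3) = -3
  n3 = neg(-3) = 3
  n6 = if0(x1=3 -> else branch x2) = -3
  n8 = min2(3, -3) = -3

After the edit, cleaning proceeds:
  n1: a read changed (x1 3->0) — executes, giving -3 — identical to its old value.
  n3: dirty, but its reads are unchanged (n1 unchanged); cached 3 stands.
  n4: had never run; runs now, result -3.
  n6: a read changed (x1 3->0) — executes, giving -3 — identical to its old value.
  n8: dirty, but its reads are unchanged (n3 unchanged, n6 unchanged); cached -3 stands.

Note the branch switch — n4 had no cache and runs now for the first time.

The edit dirties: n1, n3, n6, n8.
3 computations run: n1, n4, n6.
Cache hits after checking: n3, n8.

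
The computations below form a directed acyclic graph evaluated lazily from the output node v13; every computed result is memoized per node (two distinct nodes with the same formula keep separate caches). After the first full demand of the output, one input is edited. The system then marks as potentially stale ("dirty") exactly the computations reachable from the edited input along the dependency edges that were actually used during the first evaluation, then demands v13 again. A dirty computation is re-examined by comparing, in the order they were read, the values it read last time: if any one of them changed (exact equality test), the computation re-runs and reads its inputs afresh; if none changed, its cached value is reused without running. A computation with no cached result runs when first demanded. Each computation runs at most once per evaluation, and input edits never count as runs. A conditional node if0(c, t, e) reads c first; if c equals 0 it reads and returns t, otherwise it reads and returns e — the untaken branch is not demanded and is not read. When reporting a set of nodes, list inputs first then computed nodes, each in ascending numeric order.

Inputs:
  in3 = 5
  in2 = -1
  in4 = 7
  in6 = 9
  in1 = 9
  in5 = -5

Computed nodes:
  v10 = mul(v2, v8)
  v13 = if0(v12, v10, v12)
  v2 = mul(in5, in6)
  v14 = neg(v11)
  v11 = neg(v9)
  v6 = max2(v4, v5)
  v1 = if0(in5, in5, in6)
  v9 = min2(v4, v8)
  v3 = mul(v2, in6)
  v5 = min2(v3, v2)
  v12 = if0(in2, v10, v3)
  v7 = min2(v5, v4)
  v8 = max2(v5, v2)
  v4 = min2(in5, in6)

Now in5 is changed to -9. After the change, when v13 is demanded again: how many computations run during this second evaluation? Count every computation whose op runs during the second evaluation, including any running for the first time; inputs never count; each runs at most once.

4 computations run: v2, v3, v12, v13.

First demand of the output computes:
  v2 = mul(-5, 9) = -45
  v3 = mul(-45, 9) = -405
  v12 = if0(in2=-1 -> else branch v3) = -405
  v13 = if0(v12=-405 -> else branch v12) = -405

After the edit, cleaning proceeds:
  v2: a read changed (in5 -5->-9) — executes, giving -81.
  v3: a read changed (v2 -45->-81) — executes, giving -729.
  v12: a read changed (v3 -405->-729) — executes, giving -729.
  v13: a read changed (v12 -405->-729; v12 -405->-729) — executes, giving -729.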